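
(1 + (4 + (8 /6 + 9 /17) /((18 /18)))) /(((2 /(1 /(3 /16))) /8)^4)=5872025600 /4131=1421453.79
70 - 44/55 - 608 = -2694/5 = -538.80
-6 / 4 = -3 / 2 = -1.50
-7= -7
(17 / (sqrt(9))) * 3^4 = 459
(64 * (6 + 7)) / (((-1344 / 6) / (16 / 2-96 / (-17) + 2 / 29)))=-25116 / 493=-50.95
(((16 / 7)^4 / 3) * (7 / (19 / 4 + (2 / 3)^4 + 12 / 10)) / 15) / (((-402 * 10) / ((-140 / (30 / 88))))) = 11534336 / 163476985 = 0.07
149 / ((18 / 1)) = 149 / 18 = 8.28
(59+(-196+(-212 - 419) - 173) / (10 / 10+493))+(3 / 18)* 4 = 42713 / 741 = 57.64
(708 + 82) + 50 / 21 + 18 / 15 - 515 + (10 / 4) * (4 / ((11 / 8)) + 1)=288.35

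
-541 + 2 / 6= -1622 / 3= -540.67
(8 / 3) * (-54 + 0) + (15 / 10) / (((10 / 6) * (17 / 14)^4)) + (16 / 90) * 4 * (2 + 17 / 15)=-7969287896 / 56376675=-141.36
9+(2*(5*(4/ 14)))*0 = 9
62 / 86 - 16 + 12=-141 / 43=-3.28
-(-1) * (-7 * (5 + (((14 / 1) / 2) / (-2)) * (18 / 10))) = 91 / 10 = 9.10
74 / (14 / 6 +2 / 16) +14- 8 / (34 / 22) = 39042 / 1003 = 38.93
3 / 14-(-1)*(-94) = -93.79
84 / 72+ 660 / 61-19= -2567 / 366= -7.01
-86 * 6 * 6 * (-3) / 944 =9.84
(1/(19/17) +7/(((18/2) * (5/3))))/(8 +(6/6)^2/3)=388/2375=0.16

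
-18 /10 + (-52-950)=-5019 /5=-1003.80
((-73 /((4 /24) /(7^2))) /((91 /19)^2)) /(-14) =79059 /1183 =66.83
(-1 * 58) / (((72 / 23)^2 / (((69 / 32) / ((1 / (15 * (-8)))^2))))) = -8821075 / 48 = -183772.40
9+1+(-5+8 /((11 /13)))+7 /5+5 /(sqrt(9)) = 2891 /165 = 17.52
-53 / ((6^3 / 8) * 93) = -53 / 2511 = -0.02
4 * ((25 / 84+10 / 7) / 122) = 145 / 2562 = 0.06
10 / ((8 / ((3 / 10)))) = 3 / 8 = 0.38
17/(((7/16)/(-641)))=-174352/7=-24907.43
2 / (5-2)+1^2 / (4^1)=11 / 12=0.92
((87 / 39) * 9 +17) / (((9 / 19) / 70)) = 641060 / 117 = 5479.15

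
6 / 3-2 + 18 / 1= 18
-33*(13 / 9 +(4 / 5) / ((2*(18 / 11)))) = -836 / 15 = -55.73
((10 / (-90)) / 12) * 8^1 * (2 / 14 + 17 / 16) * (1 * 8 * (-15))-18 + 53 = 320 / 7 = 45.71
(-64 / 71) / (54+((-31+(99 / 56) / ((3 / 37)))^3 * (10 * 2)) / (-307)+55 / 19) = -16389890048 / 1955795954403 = -0.01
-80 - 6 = -86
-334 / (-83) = 334 / 83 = 4.02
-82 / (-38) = 41 / 19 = 2.16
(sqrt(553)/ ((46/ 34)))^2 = 159817/ 529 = 302.11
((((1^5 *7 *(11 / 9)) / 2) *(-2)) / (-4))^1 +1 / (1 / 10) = 12.14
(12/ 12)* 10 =10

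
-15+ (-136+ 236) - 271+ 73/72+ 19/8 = -3287/18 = -182.61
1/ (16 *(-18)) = -1/ 288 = -0.00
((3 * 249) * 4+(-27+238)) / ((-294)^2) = 457 / 12348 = 0.04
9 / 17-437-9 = -7573 / 17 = -445.47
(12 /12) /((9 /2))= 2 /9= 0.22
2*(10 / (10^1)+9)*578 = 11560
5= 5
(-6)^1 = -6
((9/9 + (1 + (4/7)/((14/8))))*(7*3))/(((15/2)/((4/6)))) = 152/35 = 4.34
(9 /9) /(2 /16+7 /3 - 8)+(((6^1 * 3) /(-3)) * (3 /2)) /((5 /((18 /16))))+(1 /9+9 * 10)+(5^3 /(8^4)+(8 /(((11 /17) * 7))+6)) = 25807127551 /269660160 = 95.70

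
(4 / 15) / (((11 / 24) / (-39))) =-1248 / 55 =-22.69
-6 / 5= -1.20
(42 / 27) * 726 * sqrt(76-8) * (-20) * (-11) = 1490720 * sqrt(17) / 3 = 2048798.67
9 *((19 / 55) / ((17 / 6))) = 1026 / 935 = 1.10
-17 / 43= -0.40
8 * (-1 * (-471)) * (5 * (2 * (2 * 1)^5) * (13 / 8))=1959360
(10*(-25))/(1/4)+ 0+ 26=-974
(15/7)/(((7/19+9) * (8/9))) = 2565/9968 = 0.26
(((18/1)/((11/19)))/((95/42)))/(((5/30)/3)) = 13608/55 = 247.42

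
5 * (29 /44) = 145 /44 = 3.30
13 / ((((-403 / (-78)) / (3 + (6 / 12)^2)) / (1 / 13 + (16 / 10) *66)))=267891 / 310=864.16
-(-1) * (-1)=-1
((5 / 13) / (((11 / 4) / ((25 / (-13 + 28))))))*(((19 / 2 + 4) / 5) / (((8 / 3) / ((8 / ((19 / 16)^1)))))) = 4320 / 2717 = 1.59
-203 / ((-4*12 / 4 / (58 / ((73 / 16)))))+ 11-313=-19042 / 219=-86.95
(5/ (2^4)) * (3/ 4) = 15/ 64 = 0.23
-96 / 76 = -24 / 19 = -1.26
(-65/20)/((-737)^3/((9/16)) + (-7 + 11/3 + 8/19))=2223/486783714440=0.00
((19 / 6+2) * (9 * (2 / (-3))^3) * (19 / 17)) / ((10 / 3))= -1178 / 255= -4.62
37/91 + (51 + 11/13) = 4755/91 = 52.25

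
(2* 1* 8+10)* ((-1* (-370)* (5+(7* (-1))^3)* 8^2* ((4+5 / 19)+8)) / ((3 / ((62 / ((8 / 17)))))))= -6388196863360 / 57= -112073629181.75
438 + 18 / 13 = 5712 / 13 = 439.38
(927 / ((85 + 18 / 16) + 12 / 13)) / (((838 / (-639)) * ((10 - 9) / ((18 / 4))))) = -138610602 / 3793207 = -36.54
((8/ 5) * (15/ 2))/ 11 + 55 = 617/ 11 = 56.09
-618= -618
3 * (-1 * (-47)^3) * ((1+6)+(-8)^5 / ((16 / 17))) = -10841924421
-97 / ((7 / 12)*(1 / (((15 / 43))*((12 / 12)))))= -17460 / 301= -58.01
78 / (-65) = -6 / 5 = -1.20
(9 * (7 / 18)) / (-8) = -7 / 16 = -0.44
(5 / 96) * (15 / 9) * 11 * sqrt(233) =275 * sqrt(233) / 288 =14.58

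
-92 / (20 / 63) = -1449 / 5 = -289.80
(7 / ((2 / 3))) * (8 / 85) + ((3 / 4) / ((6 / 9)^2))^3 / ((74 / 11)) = 43864341 / 25763840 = 1.70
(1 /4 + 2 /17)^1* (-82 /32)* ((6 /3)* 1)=-1025 /544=-1.88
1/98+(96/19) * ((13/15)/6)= 20669/27930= 0.74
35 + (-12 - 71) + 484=436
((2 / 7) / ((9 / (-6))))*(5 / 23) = -20 / 483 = -0.04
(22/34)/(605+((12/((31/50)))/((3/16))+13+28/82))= 13981/15590904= 0.00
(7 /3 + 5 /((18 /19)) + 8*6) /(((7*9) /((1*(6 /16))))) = 0.33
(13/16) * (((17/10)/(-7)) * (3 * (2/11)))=-663/6160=-0.11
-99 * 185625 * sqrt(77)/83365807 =-18376875 * sqrt(77)/83365807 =-1.93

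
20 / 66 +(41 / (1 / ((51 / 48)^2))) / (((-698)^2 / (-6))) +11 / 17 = 33219063829 / 34985144832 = 0.95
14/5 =2.80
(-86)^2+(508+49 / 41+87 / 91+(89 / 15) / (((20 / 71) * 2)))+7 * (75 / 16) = 35591480503 / 4477200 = 7949.50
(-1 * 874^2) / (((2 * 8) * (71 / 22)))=-2100659 / 142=-14793.37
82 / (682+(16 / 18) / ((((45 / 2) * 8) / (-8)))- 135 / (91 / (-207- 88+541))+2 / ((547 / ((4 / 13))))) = 0.26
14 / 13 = 1.08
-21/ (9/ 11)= -77/ 3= -25.67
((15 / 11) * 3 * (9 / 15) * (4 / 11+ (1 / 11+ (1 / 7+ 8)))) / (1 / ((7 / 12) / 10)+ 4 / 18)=80433 / 66187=1.22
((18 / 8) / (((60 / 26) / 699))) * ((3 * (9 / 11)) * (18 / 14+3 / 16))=2208141 / 896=2464.44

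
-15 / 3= -5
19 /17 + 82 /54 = 2.64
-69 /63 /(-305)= 23 /6405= 0.00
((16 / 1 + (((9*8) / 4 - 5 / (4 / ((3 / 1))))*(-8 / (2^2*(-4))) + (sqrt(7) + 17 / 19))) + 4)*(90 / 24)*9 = 135*sqrt(7) / 4 + 574965 / 608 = 1034.96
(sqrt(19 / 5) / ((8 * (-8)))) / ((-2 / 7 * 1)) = 0.11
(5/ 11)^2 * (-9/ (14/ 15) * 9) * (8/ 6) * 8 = -162000/ 847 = -191.26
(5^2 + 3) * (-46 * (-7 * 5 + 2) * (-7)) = -297528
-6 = -6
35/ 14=5/ 2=2.50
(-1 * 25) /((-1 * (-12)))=-25 /12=-2.08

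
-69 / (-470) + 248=116629 / 470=248.15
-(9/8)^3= -729/512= -1.42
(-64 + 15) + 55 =6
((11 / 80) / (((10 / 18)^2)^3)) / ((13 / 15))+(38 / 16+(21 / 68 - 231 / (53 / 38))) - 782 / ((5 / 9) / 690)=-2844506567258497 / 2928250000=-971401.54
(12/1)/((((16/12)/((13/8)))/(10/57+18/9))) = 1209/38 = 31.82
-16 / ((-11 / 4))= 5.82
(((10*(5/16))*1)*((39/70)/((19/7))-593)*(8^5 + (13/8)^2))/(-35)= 1734487.79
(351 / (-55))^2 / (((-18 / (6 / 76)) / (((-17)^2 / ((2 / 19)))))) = -11868363 / 24200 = -490.43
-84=-84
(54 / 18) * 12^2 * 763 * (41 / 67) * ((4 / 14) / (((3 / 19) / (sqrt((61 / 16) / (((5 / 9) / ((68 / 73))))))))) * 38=1393898976 * sqrt(378505) / 24455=35067066.93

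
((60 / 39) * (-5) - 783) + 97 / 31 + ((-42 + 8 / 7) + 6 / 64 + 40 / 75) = -1120898399 / 1354080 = -827.79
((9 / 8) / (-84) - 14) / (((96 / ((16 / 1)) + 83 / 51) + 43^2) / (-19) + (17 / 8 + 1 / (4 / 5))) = 3041691 / 20477548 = 0.15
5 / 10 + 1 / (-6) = 1 / 3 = 0.33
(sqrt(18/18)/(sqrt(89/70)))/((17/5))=5 * sqrt(6230)/1513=0.26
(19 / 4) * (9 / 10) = 171 / 40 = 4.28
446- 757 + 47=-264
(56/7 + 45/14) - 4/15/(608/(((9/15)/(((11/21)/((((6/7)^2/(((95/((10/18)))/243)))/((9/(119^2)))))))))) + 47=39881042/694925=57.39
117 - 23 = 94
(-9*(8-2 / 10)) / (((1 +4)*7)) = -351 / 175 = -2.01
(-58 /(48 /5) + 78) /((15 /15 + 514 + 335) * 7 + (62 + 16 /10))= 8635 /721632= 0.01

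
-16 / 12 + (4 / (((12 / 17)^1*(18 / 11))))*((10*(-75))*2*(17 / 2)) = -44154.11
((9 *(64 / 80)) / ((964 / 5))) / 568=9 / 136888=0.00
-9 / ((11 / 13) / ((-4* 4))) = 1872 / 11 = 170.18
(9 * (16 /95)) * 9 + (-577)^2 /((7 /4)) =126522092 /665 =190258.78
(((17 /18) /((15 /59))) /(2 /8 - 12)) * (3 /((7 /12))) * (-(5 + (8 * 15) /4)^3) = 9829400 /141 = 69712.06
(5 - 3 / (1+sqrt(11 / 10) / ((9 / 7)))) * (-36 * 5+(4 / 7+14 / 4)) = 2647725 / 3794 - 66501 * sqrt(110) / 542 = -588.97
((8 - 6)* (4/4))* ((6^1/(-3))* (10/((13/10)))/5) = -80/13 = -6.15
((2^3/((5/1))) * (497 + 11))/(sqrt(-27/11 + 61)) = 2032 * sqrt(1771)/805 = 106.23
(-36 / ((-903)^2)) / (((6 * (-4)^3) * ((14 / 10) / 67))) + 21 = 1278561647 / 60883872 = 21.00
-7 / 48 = -0.15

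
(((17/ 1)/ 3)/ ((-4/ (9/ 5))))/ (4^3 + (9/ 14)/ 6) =-357/ 8975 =-0.04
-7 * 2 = -14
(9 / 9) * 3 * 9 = 27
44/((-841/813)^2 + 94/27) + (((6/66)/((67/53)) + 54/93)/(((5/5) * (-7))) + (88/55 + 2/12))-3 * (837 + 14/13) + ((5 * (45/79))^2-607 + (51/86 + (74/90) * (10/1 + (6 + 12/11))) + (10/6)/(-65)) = -699561956136983058932419/226603820809936685115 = -3087.16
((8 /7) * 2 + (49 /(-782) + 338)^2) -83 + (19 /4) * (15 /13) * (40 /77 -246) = 758614237429 /6726764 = 112775.51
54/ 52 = 27/ 26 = 1.04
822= 822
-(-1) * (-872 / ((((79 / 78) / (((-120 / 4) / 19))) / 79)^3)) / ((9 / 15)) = 18621420480000 / 6859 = 2714888537.69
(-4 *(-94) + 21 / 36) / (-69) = -4519 / 828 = -5.46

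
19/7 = 2.71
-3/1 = -3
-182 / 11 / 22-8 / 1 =-1059 / 121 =-8.75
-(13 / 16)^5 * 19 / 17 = -0.40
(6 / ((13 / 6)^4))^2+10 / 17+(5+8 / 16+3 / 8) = 725250703695 / 110939378056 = 6.54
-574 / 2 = -287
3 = 3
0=0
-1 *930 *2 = -1860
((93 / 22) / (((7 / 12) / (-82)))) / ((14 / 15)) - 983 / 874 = -300460417 / 471086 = -637.80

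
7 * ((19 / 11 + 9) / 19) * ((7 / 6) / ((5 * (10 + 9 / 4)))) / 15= 236 / 47025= 0.01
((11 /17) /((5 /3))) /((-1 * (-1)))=33 /85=0.39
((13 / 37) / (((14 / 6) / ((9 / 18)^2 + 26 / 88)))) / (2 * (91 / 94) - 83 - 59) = -10998 / 18754967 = -0.00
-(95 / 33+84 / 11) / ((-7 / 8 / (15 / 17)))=10.60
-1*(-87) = 87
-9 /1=-9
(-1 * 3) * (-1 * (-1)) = -3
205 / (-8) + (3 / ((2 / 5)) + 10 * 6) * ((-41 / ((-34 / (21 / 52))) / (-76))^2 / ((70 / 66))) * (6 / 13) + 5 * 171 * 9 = 1800093650325439 / 234711872512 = 7669.38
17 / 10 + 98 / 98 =27 / 10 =2.70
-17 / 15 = -1.13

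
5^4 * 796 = 497500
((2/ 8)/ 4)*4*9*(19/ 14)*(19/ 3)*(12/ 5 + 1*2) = 11913/ 140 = 85.09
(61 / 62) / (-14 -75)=-0.01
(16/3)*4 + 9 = 91/3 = 30.33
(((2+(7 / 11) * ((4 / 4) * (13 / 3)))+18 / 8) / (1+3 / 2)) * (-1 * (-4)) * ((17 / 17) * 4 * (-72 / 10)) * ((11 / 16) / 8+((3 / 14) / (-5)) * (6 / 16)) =-34743 / 1540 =-22.56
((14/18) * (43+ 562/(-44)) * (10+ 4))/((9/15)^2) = 814625/891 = 914.28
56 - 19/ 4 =205/ 4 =51.25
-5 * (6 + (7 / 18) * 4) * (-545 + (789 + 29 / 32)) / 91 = -666145 / 6552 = -101.67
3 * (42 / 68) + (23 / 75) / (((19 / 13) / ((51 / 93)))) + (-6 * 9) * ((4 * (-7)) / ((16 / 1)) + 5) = -130318189 / 750975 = -173.53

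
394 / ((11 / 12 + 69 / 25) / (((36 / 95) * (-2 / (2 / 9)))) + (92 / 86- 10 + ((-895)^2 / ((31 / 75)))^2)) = 0.00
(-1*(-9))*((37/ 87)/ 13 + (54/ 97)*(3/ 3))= 193989/ 36569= 5.30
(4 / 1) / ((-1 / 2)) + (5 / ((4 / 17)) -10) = 13 / 4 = 3.25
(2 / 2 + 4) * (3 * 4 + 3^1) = 75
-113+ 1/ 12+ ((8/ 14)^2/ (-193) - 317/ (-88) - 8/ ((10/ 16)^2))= -8101378451/ 62416200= -129.80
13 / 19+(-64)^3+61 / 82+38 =-408358923 / 1558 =-262104.57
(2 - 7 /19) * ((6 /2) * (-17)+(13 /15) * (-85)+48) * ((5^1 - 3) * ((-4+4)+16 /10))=-22816 /57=-400.28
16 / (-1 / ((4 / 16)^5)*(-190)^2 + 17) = -16 / 36966383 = -0.00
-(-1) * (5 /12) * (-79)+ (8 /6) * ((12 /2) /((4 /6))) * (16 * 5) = 11125 /12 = 927.08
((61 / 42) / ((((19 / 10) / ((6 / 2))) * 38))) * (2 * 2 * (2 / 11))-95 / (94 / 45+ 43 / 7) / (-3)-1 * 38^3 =-54868.11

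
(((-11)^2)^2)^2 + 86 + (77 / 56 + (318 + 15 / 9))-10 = 5144622673 / 24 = 214359278.04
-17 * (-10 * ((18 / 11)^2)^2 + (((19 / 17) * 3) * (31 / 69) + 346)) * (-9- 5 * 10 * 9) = 2152117.13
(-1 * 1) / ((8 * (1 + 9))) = -1 / 80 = -0.01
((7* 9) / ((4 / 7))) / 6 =147 / 8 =18.38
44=44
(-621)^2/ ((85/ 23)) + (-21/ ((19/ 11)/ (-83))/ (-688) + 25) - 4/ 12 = 347913175253/ 3333360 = 104373.12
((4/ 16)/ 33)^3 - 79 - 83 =-372594815/ 2299968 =-162.00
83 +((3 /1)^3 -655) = -545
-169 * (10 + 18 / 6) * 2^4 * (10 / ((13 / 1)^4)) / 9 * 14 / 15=-1.28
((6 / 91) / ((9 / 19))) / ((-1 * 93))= -38 / 25389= -0.00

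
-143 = -143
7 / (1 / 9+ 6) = 63 / 55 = 1.15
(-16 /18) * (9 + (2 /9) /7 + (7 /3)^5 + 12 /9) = -1082240 /15309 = -70.69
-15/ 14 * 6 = -45/ 7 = -6.43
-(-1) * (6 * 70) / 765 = 28 / 51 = 0.55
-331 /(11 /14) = -421.27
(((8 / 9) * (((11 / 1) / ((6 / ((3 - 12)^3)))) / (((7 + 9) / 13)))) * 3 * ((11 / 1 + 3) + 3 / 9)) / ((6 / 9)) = -498069 / 8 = -62258.62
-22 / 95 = -0.23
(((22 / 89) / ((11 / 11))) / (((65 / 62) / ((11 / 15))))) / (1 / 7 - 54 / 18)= -26257 / 433875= -0.06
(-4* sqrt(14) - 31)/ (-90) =2* sqrt(14)/ 45 + 31/ 90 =0.51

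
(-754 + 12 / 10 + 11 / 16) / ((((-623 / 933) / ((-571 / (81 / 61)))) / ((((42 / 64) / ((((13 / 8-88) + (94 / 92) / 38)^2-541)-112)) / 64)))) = -124469229131620601 / 170496541891791360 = -0.73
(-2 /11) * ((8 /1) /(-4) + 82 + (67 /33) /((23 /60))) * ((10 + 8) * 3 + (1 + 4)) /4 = -636610 /2783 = -228.75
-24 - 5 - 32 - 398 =-459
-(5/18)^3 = -125/5832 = -0.02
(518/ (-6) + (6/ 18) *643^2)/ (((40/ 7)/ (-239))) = -23042229/ 4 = -5760557.25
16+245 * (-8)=-1944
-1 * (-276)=276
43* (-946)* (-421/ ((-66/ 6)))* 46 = -71615468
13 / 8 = 1.62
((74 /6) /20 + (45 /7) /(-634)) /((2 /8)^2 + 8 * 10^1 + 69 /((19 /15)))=6137228 /1361323215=0.00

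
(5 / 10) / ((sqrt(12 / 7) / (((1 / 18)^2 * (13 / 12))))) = 13 * sqrt(21) / 46656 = 0.00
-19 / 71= -0.27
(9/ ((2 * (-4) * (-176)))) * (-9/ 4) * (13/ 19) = -1053/ 107008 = -0.01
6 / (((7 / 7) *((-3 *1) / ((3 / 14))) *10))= -3 / 70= -0.04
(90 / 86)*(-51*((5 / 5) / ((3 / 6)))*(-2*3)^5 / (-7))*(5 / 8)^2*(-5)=69710625 / 301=231596.76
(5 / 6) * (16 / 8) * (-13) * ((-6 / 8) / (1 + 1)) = 65 / 8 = 8.12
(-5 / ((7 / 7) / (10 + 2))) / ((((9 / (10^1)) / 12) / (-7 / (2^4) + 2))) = -1250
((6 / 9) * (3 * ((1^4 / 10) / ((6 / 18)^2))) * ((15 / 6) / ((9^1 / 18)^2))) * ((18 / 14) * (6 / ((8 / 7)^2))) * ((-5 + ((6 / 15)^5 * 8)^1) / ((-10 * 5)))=10.46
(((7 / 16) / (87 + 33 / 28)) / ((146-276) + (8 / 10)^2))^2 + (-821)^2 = 286375821382956721 / 424864097856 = 674041.00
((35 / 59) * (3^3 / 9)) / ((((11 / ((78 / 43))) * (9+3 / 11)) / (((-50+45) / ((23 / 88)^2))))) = -52852800 / 22815241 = -2.32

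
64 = 64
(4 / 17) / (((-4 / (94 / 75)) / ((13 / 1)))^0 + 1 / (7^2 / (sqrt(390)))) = 0.17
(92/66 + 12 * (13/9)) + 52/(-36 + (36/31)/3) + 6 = 70639/3036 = 23.27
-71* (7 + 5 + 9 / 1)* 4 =-5964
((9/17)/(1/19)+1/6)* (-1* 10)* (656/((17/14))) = -47894560/867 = -55241.71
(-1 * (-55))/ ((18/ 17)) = 935/ 18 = 51.94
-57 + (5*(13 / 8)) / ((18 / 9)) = -847 / 16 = -52.94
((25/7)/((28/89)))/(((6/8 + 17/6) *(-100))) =-267/8428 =-0.03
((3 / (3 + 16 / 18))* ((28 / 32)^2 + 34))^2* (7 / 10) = 503.49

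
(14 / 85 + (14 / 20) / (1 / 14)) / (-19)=-847 / 1615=-0.52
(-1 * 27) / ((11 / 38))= -1026 / 11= -93.27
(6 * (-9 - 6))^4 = 65610000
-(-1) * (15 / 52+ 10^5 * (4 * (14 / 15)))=58240045 / 156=373333.62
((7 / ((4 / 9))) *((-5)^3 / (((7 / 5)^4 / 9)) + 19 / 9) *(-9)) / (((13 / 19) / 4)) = 1074308526 / 4459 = 240930.37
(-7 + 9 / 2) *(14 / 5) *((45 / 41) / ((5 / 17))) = -1071 / 41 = -26.12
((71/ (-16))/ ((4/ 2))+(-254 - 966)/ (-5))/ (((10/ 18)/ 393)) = 27365769/ 160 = 171036.06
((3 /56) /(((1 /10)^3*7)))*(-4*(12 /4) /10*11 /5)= -990 /49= -20.20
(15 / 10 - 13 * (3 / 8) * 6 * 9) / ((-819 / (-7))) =-349 / 156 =-2.24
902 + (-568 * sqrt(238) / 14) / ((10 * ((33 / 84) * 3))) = 902 -568 * sqrt(238) / 165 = 848.89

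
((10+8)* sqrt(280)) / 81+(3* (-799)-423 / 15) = -12126 / 5+4* sqrt(70) / 9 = -2421.48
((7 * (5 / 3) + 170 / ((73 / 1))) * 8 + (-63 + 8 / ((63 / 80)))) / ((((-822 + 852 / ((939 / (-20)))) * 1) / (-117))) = 8.23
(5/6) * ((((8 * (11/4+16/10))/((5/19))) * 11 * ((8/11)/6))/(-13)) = -2204/195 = -11.30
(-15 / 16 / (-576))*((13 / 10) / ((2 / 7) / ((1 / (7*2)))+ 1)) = 0.00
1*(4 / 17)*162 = 648 / 17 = 38.12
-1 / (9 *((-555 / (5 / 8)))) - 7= -55943 / 7992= -7.00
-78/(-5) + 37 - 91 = -38.40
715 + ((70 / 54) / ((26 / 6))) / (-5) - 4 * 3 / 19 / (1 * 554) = 440238722 / 615771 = 714.94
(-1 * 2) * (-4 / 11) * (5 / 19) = 40 / 209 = 0.19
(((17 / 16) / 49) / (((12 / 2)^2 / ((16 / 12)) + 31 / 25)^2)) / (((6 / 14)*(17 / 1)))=625 / 167474496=0.00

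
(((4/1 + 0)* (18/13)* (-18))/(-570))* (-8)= -1728/1235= -1.40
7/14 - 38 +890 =1705/2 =852.50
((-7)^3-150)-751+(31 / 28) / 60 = -2089889 / 1680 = -1243.98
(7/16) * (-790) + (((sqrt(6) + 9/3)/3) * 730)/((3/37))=27010 * sqrt(6)/9 + 207785/24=16008.90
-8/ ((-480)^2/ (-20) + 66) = 4/ 5727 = 0.00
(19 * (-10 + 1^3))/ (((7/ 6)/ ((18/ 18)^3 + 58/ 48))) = -9063/ 28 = -323.68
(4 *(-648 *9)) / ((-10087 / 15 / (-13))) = -4548960 / 10087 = -450.97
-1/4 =-0.25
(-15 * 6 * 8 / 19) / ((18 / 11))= -440 / 19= -23.16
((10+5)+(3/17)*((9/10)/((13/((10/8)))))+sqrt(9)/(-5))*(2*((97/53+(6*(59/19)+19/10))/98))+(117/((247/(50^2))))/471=889567470723/97831661200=9.09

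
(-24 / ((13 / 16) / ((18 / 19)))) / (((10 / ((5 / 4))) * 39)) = -288 / 3211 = -0.09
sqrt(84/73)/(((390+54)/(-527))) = -527*sqrt(1533)/16206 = -1.27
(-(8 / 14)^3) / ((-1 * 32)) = 2 / 343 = 0.01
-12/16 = -3/4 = -0.75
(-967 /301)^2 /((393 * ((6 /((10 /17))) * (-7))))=-4675445 /12711410901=-0.00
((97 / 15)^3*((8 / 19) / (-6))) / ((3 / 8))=-29205536 / 577125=-50.61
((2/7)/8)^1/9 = 1/252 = 0.00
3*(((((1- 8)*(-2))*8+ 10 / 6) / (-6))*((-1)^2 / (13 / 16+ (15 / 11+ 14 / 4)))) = -30008 / 2997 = -10.01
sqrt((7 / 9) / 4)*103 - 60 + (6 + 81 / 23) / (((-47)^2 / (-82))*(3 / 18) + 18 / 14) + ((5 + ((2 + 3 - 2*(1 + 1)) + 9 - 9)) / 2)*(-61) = -62428851 / 253805 + 103*sqrt(7) / 6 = -200.55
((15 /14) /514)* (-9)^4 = 98415 /7196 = 13.68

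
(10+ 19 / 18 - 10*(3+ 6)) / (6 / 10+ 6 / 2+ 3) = -7105 / 594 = -11.96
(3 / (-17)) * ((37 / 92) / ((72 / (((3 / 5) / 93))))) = -37 / 5818080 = -0.00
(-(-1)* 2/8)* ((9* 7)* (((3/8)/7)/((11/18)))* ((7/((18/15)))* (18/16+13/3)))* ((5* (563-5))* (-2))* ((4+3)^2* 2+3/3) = -1554246225/64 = -24285097.27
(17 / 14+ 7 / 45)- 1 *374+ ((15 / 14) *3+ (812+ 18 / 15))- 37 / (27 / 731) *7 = -6207139 / 945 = -6568.40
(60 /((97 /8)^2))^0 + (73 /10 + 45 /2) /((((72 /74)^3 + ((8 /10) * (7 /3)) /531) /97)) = 1166588913061 /373033324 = 3127.30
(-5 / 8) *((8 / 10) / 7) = -1 / 14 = -0.07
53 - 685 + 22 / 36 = -11365 / 18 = -631.39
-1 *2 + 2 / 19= -36 / 19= -1.89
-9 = -9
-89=-89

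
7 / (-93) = -7 / 93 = -0.08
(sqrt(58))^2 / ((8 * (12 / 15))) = 145 / 16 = 9.06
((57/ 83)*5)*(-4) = -13.73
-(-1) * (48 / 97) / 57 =16 / 1843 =0.01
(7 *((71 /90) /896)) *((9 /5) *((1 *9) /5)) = 639 /32000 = 0.02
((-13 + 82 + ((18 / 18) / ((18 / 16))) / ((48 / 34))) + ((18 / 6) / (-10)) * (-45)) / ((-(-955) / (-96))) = -8.36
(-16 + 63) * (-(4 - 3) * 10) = -470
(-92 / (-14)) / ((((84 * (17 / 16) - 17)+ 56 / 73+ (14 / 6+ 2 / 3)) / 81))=362664 / 51793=7.00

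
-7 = -7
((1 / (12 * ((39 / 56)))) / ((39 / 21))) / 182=7 / 19773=0.00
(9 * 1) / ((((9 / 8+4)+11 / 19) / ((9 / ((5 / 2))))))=8208 / 1445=5.68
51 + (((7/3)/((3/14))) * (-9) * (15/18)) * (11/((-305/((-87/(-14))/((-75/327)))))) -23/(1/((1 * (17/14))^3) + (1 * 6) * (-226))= -292326737299/10155408100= -28.79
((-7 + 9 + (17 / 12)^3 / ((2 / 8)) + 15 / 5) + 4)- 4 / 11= 95083 / 4752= 20.01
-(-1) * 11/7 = 11/7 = 1.57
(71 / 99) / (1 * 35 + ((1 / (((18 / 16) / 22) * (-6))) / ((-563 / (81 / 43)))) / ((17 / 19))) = 29220263 / 1426527729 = 0.02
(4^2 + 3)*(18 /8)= 171 /4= 42.75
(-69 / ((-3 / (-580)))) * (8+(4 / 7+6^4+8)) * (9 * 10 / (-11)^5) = 11031112800 / 1127357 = 9784.93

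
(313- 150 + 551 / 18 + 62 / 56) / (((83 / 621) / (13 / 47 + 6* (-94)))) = -12815105385 / 15604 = -821270.53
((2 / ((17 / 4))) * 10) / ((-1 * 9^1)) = -80 / 153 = -0.52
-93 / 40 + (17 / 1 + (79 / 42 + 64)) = 80.56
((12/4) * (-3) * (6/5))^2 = 2916/25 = 116.64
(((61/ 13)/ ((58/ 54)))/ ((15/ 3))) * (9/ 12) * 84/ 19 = 2.90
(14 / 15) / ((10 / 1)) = 7 / 75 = 0.09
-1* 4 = -4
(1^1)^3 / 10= 1 / 10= 0.10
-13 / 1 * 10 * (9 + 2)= -1430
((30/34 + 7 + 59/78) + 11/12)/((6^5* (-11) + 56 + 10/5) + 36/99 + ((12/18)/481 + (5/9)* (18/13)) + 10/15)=-10313787/92259932144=-0.00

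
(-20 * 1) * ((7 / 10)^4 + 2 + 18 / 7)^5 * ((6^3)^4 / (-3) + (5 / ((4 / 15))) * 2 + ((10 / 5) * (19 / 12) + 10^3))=1572420425358501516943286690965304283 / 42017500000000000000000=37422988644219.71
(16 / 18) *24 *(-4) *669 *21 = -1198848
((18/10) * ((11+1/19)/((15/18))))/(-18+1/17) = -38556/28975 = -1.33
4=4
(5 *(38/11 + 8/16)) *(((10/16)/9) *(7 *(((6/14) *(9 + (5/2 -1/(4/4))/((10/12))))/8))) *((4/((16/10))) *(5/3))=32625/1408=23.17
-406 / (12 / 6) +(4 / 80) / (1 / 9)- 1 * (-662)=9189 / 20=459.45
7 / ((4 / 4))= 7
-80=-80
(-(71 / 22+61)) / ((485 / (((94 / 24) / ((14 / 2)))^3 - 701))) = 5928629447 / 63880320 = 92.81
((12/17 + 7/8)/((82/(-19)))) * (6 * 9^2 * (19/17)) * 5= -94302225/94792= -994.83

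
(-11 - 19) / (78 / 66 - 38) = 22 / 27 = 0.81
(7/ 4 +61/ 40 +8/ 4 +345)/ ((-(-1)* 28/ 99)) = 1387089/ 1120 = 1238.47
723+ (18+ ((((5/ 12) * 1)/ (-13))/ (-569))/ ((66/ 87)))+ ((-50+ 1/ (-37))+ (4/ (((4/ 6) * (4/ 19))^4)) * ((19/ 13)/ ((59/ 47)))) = 6926094962824393/ 545661422592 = 12693.03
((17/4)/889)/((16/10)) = 85/28448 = 0.00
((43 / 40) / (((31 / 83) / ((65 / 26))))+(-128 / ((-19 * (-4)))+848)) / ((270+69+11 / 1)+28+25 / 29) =2.25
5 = 5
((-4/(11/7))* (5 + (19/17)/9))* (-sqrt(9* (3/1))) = 21952* sqrt(3)/561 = 67.78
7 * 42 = 294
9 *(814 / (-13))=-7326 / 13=-563.54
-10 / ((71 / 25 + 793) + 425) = -250 / 30521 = -0.01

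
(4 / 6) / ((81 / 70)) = 140 / 243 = 0.58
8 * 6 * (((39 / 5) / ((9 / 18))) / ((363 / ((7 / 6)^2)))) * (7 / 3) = 35672 / 5445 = 6.55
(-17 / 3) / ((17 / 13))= -4.33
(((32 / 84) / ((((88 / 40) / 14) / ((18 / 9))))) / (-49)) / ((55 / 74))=-2368 / 17787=-0.13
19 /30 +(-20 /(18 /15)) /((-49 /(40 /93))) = 106583 /136710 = 0.78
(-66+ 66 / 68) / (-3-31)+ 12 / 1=16083 / 1156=13.91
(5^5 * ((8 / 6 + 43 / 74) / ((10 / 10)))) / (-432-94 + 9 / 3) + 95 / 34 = -8531545 / 986901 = -8.64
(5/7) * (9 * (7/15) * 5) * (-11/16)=-165/16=-10.31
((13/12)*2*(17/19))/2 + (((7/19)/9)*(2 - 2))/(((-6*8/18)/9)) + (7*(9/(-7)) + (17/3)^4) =6298159/6156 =1023.09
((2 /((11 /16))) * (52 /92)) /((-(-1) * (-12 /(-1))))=104 /759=0.14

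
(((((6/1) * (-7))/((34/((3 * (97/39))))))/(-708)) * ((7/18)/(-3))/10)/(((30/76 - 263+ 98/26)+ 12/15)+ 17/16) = 90307/137511820557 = 0.00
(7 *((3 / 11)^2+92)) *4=311948 / 121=2578.08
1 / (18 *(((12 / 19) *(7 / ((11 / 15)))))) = 209 / 22680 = 0.01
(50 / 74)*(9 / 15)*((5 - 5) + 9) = 135 / 37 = 3.65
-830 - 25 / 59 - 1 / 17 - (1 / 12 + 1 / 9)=-29994085 / 36108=-830.68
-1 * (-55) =55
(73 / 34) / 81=73 / 2754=0.03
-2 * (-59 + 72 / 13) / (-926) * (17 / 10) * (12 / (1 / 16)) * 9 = -2041632 / 6019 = -339.20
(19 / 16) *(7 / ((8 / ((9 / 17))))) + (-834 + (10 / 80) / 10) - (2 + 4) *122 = -17031959 / 10880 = -1565.44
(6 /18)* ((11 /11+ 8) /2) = 3 /2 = 1.50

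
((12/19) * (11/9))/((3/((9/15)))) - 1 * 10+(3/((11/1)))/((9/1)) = -10257/1045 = -9.82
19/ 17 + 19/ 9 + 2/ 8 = 2129/ 612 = 3.48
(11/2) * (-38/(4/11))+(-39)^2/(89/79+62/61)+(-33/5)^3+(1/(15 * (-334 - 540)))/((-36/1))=-807829010521/5297751000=-152.49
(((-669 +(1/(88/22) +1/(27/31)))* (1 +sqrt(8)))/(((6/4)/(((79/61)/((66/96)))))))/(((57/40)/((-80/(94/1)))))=72908531200/145606329 +145817062400* sqrt(2)/145606329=1916.98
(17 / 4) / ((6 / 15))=85 / 8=10.62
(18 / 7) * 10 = 180 / 7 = 25.71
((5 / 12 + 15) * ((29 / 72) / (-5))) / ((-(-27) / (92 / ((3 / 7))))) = -172753 / 17496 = -9.87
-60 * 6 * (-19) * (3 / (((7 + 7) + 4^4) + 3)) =75.16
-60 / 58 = -30 / 29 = -1.03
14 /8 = 7 /4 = 1.75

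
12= 12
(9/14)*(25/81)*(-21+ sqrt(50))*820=-10250/3+ 51250*sqrt(2)/63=-2266.22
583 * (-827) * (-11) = 5303551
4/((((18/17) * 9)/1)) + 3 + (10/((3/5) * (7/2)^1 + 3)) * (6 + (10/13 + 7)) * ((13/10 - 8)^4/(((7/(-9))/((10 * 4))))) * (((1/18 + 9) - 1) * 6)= -16945923567463/125307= -135235250.76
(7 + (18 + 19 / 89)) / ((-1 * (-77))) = 204 / 623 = 0.33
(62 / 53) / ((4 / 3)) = 93 / 106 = 0.88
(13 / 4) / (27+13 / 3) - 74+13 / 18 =-247621 / 3384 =-73.17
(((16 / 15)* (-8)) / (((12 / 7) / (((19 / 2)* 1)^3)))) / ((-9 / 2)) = 384104 / 405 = 948.40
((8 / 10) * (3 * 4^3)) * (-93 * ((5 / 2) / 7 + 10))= -1035648 / 7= -147949.71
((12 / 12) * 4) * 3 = 12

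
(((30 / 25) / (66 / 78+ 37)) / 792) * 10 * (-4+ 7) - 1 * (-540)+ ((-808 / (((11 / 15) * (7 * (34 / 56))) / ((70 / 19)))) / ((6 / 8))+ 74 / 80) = -732.59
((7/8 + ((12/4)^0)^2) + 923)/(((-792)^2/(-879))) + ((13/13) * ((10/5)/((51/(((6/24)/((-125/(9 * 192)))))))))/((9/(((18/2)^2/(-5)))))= -18698363107/17772480000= -1.05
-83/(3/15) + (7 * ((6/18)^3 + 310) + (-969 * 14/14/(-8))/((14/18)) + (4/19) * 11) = 54965489/28728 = 1913.31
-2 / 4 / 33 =-0.02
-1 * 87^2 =-7569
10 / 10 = 1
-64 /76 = -16 /19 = -0.84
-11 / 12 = -0.92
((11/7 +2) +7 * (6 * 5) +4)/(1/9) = 13707/7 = 1958.14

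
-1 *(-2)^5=32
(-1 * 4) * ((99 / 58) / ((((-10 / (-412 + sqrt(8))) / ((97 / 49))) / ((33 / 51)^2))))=-231.55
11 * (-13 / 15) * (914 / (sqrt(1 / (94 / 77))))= -11882 * sqrt(7238) / 105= -9627.41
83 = 83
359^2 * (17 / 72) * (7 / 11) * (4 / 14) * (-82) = -89830057 / 198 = -453687.16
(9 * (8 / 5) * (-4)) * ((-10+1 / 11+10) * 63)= -18144 / 55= -329.89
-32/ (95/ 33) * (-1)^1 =1056/ 95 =11.12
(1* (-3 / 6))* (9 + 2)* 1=-11 / 2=-5.50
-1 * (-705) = 705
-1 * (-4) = 4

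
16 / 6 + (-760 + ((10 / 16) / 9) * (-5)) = -54553 / 72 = -757.68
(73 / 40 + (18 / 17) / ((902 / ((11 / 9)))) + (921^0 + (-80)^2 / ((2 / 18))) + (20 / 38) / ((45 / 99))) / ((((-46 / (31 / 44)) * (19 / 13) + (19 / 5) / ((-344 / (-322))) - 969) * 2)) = -528776804111491 / 19476501447716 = -27.15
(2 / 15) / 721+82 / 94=0.87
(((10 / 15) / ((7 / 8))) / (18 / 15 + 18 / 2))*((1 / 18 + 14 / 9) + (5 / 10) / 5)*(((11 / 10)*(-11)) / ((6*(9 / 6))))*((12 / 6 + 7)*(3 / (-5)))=10648 / 11475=0.93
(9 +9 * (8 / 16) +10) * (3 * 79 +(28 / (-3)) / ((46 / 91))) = 708713 / 138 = 5135.60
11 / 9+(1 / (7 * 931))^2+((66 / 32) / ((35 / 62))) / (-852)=5288591749117 / 4342264587360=1.22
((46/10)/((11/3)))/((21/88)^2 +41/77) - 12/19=1.50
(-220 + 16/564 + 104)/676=-4088/23829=-0.17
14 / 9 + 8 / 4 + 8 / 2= 68 / 9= 7.56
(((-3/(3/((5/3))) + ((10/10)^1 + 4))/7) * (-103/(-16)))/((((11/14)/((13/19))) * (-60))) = -1339/30096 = -0.04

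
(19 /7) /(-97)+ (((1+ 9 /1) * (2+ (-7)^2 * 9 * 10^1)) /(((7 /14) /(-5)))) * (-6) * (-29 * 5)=-260630076019 /679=-383844000.03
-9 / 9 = -1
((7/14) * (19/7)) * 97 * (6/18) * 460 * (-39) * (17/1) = -93679690/7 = -13382812.86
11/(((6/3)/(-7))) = -77/2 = -38.50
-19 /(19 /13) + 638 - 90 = 535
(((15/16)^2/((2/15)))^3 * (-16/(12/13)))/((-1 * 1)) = 166587890625/33554432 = 4964.71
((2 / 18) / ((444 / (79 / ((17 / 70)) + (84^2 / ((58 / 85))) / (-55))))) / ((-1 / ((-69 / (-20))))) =-8561497 / 72234360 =-0.12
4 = 4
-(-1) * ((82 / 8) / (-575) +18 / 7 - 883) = -14175187 / 16100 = -880.45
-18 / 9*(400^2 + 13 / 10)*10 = -3200026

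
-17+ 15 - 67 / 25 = -117 / 25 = -4.68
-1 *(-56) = 56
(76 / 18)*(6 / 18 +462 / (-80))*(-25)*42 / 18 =434245 / 324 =1340.26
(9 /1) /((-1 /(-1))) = 9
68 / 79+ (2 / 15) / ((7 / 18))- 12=-29852 / 2765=-10.80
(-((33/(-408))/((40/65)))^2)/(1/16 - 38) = 20449/44908288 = 0.00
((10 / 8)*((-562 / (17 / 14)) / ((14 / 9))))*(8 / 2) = -25290 / 17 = -1487.65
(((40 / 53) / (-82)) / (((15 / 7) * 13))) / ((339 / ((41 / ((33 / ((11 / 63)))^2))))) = -4 / 3575738439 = -0.00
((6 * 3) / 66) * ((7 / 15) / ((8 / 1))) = 7 / 440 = 0.02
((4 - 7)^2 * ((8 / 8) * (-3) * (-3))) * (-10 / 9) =-90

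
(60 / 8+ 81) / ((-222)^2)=59 / 32856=0.00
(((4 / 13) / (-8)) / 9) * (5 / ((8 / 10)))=-25 / 936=-0.03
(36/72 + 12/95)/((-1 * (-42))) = 17/1140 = 0.01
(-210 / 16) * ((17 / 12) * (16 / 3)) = -595 / 6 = -99.17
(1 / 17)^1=1 / 17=0.06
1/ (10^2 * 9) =1/ 900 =0.00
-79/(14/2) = -79/7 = -11.29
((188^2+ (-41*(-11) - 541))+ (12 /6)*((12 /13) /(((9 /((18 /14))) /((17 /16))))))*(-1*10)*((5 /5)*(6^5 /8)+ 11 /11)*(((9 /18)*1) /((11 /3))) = -13377941715 /286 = -46776019.98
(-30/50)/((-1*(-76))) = -3/380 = -0.01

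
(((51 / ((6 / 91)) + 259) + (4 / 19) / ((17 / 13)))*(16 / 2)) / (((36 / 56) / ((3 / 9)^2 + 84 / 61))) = 1606374392 / 83997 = 19124.19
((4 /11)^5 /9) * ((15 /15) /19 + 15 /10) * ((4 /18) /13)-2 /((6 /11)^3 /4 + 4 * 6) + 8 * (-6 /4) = -207633779437433 /17183711854881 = -12.08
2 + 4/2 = 4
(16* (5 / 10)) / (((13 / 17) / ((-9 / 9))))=-10.46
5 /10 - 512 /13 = -1011 /26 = -38.88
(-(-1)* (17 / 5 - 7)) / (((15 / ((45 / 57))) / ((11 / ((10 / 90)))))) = -1782 / 95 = -18.76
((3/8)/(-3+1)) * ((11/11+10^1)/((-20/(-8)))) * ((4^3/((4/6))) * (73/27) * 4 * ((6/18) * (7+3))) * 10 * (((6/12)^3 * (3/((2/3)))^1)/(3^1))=-5353.33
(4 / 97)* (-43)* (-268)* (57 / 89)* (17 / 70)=22333512 / 302155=73.91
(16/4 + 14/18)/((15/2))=0.64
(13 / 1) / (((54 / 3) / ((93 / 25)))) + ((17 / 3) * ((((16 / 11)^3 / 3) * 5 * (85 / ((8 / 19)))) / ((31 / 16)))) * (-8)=-449772835451 / 18567450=-24223.73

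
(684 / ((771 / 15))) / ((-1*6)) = -570 / 257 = -2.22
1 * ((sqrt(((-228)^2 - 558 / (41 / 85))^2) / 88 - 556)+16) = 67797 / 1804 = 37.58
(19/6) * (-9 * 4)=-114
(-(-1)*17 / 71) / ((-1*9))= -17 / 639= -0.03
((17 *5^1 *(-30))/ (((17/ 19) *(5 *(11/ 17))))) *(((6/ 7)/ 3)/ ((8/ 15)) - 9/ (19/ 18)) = 7038.99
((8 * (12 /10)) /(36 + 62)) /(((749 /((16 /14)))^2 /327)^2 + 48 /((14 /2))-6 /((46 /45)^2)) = 5560609112064 /97935798355792468085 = 0.00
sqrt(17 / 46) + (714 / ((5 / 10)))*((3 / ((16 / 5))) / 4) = 335.30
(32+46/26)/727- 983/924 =-8884697/8732724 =-1.02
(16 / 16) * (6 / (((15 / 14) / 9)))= 252 / 5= 50.40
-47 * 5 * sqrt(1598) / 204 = -235 * sqrt(1598) / 204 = -46.05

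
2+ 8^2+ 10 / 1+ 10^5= 100076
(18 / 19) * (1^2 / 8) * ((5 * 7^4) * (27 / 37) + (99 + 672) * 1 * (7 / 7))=1586979 / 1406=1128.72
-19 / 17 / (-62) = 19 / 1054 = 0.02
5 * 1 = 5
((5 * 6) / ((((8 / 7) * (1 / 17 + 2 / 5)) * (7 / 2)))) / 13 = 425 / 338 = 1.26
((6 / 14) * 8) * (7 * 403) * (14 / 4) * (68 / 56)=41106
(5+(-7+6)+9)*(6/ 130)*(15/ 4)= 9/ 4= 2.25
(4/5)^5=1024/3125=0.33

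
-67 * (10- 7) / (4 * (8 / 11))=-2211 / 32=-69.09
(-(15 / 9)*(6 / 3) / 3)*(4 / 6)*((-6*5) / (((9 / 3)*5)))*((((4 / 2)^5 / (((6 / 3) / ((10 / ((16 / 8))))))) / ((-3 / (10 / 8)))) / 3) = -4000 / 243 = -16.46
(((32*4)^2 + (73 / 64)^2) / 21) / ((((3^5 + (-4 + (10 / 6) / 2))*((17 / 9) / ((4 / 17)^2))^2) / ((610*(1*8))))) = 3316112276130 / 243137732537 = 13.64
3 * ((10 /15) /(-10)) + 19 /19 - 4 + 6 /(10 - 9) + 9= 59 /5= 11.80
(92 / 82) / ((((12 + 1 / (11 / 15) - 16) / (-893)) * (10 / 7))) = 1581503 / 5945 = 266.02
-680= -680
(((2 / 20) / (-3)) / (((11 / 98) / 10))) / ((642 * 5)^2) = -49 / 170017650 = -0.00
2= 2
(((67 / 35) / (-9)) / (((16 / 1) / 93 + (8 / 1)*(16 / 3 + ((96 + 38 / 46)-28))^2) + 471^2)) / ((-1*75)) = 1098733 / 102992702649375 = 0.00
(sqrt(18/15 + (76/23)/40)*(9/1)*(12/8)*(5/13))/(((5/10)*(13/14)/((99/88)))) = 8505*sqrt(2714)/31096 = 14.25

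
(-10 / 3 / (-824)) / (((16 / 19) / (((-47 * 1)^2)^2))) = 463569695 / 19776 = 23441.02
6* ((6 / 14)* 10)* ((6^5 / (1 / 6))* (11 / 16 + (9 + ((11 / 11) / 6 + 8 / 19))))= 1639550160 / 133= 12327444.81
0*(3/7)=0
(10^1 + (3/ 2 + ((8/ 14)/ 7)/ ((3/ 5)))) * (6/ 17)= 3421/ 833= 4.11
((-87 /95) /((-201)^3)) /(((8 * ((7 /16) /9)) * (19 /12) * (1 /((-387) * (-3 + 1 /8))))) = 774387 /3800140505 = 0.00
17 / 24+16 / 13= 605 / 312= 1.94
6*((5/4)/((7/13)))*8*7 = 780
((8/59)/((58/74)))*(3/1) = 888/1711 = 0.52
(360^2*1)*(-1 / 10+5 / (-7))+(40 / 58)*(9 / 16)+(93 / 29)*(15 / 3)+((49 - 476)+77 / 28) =-21505669 / 203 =-105939.26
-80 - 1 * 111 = -191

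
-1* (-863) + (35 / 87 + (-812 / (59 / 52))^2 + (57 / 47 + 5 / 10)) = 14604907352519 / 28467618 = 513035.81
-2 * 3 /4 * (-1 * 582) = 873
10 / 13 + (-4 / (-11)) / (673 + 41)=39296 / 51051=0.77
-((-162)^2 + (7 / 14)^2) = -104977 / 4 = -26244.25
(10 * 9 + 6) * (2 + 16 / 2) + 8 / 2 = 964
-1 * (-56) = 56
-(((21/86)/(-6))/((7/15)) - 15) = 2595/172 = 15.09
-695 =-695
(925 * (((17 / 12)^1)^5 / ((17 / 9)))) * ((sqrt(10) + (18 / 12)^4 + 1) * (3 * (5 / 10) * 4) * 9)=77256925 * sqrt(10) / 512 + 7493921725 / 8192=1391949.13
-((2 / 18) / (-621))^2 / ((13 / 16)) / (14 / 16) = -0.00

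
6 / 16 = 3 / 8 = 0.38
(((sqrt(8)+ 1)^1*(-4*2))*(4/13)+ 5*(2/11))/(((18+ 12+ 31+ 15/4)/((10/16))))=-160*sqrt(2)/3367 - 15/1001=-0.08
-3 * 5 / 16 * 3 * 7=-315 / 16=-19.69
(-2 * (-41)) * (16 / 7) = 1312 / 7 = 187.43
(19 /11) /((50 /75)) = 57 /22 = 2.59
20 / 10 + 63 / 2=67 / 2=33.50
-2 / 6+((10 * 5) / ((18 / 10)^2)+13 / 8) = 10837 / 648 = 16.72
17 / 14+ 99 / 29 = 4.63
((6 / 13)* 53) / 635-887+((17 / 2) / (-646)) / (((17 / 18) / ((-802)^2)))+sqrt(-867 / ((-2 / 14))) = -26258383631 / 2666365+17* sqrt(21) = -9770.10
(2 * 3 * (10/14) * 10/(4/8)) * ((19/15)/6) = 380/21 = 18.10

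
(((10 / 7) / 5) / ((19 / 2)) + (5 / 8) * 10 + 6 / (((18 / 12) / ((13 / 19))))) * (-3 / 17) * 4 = -14391 / 2261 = -6.36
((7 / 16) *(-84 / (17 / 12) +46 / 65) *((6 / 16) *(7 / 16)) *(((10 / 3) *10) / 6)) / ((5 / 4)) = -1586081 / 84864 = -18.69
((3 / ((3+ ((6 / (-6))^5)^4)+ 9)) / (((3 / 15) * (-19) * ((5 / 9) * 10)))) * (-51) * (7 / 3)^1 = 3213 / 2470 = 1.30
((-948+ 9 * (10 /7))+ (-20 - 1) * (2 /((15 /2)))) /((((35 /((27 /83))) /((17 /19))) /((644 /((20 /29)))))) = -10080393678 /1379875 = -7305.29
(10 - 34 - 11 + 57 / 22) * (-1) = 713 / 22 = 32.41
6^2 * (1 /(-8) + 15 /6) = 171 /2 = 85.50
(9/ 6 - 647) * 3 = -3873/ 2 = -1936.50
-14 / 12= -1.17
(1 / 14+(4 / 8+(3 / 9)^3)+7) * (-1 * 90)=-14380 / 21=-684.76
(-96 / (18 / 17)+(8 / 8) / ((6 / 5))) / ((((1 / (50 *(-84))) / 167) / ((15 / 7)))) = 135019500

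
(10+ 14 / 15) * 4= 656 / 15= 43.73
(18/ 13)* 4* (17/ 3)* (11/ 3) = 1496/ 13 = 115.08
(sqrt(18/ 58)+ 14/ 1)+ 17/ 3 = 3 * sqrt(29)/ 29+ 59/ 3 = 20.22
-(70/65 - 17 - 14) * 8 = 3112/13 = 239.38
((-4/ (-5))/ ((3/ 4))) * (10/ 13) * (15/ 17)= 160/ 221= 0.72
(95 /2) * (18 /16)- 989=-14969 /16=-935.56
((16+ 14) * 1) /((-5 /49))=-294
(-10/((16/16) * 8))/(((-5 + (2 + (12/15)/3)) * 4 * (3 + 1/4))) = 75/2132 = 0.04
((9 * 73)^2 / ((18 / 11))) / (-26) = -527571 / 52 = -10145.60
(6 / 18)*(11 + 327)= 338 / 3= 112.67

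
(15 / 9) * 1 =5 / 3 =1.67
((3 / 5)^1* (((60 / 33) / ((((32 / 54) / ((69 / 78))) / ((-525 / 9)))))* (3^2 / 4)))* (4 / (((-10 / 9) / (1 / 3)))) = 586845 / 2288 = 256.49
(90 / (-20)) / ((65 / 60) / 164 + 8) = -8856 / 15757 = -0.56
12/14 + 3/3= 13/7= 1.86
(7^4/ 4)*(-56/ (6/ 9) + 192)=64827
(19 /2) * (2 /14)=19 /14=1.36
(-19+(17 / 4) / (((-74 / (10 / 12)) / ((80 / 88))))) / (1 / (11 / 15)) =-13.97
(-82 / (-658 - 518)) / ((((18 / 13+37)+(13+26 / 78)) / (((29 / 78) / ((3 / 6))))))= 1189 / 1185996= 0.00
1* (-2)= -2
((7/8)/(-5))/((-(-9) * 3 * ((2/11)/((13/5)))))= -1001/10800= -0.09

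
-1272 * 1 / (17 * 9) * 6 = -848 / 17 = -49.88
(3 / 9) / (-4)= -1 / 12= -0.08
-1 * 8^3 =-512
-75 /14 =-5.36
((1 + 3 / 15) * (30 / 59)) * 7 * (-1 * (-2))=504 / 59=8.54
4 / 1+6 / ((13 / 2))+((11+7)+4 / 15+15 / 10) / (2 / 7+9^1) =7.05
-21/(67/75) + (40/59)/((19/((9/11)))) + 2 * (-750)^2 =929429727795/826177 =1124976.52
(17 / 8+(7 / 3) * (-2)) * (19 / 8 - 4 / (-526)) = -101931 / 16832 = -6.06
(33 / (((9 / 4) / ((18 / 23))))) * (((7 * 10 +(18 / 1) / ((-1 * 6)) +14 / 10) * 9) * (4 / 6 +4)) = 3792096 / 115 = 32974.75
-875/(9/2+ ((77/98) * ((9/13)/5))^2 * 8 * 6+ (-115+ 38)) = 362293750/29783401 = 12.16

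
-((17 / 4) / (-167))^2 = -289 / 446224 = -0.00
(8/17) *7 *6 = 336/17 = 19.76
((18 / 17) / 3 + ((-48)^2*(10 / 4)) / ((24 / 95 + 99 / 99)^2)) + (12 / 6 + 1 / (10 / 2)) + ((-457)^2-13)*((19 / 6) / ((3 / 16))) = 249989902201 / 70805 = 3530681.48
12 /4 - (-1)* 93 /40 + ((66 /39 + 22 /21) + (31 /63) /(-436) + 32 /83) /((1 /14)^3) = 363213975407 /42339960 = 8578.51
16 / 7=2.29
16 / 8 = 2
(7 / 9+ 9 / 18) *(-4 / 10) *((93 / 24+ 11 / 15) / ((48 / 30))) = -12719 / 8640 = -1.47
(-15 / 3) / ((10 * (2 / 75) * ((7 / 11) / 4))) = -825 / 7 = -117.86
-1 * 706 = -706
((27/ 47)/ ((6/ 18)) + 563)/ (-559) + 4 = 78550/ 26273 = 2.99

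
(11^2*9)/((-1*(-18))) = 121/2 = 60.50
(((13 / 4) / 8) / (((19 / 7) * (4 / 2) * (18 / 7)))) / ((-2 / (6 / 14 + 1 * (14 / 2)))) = -1183 / 10944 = -0.11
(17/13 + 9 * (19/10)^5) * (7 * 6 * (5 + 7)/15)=6119475243/812500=7531.66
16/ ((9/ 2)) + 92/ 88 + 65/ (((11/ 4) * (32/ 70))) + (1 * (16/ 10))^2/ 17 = 863779/ 15300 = 56.46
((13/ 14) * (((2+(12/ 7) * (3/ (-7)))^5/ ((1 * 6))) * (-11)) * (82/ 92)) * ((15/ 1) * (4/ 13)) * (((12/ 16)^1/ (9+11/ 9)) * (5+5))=-17430858586350/ 1046005847047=-16.66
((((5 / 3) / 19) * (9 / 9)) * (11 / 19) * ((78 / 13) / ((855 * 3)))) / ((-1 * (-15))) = 22 / 2777895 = 0.00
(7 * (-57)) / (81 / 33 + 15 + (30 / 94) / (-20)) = -275044 / 12021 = -22.88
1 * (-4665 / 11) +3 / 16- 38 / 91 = -6795925 / 16016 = -424.32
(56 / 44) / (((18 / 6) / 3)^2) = 14 / 11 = 1.27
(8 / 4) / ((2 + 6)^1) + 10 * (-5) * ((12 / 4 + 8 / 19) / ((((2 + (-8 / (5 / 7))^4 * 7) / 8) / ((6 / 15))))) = 49308143 / 201232572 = 0.25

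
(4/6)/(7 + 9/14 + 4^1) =28/489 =0.06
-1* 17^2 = -289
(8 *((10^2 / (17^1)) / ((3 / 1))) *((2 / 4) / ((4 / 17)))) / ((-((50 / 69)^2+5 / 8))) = -253920 / 8761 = -28.98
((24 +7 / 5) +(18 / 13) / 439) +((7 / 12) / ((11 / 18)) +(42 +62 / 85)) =737303869 / 10672090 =69.09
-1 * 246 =-246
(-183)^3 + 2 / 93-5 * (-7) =-6128451.98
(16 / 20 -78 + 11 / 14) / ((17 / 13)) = -69537 / 1190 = -58.43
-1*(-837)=837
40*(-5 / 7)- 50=-550 / 7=-78.57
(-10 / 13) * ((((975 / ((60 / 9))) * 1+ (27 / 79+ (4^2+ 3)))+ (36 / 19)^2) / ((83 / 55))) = -5307385325 / 61544002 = -86.24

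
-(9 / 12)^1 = -3 / 4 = -0.75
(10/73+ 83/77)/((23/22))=13658/11753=1.16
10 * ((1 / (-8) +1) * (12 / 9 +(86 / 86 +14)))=1715 / 12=142.92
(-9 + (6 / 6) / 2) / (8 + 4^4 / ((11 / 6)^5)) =-2737867 / 6558128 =-0.42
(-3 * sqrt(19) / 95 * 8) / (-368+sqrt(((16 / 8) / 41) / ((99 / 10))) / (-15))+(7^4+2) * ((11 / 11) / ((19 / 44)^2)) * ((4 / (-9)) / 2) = -1033824 / 361 - 108 * sqrt(42845) / 587476929505+80660448 * sqrt(19) / 117495385901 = -2863.78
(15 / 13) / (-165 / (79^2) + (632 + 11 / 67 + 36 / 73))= 457870965 / 251041541296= 0.00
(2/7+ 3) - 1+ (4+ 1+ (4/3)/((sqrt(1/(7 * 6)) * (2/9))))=51/7+ 6 * sqrt(42)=46.17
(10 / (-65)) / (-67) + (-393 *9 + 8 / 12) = -9240433 / 2613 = -3536.33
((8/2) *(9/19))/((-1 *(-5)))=36/95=0.38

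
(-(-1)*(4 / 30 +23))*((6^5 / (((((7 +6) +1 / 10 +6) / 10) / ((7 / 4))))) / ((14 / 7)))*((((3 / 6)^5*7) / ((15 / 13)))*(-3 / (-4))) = 17904159 / 1528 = 11717.38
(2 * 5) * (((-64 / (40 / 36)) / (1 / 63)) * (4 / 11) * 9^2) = -11757312 / 11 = -1068846.55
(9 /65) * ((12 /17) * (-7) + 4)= -144 /1105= -0.13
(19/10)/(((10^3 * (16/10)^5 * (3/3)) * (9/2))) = 95/2359296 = 0.00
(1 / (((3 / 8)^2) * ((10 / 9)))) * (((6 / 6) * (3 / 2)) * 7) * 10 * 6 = 4032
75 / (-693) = -25 / 231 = -0.11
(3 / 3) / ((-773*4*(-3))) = 1 / 9276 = 0.00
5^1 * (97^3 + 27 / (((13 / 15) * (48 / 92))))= 237310505 / 52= 4563663.56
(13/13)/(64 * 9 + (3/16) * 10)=8/4623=0.00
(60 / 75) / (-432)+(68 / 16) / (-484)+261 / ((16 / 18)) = 76739051 / 261360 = 293.61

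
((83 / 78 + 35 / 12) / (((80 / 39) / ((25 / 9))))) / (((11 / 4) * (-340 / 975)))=-67275 / 11968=-5.62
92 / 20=23 / 5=4.60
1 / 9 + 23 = 23.11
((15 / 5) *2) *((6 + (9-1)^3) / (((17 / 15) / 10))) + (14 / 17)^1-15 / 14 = 6526741 / 238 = 27423.28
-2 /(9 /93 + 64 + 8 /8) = -31 /1009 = -0.03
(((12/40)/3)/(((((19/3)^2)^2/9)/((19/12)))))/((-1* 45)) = -27/1371800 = -0.00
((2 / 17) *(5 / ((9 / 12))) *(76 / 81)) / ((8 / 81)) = 380 / 51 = 7.45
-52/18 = -26/9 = -2.89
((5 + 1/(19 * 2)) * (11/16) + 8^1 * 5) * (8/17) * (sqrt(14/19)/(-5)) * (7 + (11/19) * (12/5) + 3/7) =-38733186 * sqrt(266)/20405525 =-30.96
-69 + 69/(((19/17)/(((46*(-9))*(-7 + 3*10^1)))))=-11170617/19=-587927.21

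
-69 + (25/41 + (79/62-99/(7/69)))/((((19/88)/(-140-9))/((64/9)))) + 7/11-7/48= 1279811333665819/267764112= 4779622.35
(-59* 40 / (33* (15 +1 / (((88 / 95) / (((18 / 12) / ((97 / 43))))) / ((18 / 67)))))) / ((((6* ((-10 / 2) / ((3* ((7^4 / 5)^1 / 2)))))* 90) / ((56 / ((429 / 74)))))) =30521118312832 / 2516109935625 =12.13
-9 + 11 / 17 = -142 / 17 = -8.35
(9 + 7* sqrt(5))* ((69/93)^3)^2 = 4.11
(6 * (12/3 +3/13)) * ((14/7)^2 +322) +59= 108347/13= 8334.38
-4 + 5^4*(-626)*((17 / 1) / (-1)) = 6651246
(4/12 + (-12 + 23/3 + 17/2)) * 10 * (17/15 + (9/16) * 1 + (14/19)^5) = 3410550159/39617584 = 86.09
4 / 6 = 2 / 3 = 0.67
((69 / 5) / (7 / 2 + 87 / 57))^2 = 6874884 / 912025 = 7.54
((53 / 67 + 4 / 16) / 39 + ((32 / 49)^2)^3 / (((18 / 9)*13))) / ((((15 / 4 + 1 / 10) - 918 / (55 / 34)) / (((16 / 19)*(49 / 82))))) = -629693290207960 / 23766279503742607741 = -0.00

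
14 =14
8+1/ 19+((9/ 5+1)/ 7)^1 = 803/ 95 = 8.45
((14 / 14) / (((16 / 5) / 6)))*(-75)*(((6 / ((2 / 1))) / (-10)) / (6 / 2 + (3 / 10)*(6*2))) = 1125 / 176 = 6.39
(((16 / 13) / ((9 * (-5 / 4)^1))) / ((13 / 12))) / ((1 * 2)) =-128 / 2535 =-0.05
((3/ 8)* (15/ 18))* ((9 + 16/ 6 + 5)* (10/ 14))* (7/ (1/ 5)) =3125/ 24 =130.21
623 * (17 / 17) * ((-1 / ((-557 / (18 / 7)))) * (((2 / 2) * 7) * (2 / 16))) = 5607 / 2228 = 2.52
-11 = -11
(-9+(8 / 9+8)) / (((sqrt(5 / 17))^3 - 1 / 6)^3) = 1156939573680*sqrt(85) / 70444997+10666681391928 / 70444997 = 302833.96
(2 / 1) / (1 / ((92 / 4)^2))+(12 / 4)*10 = 1088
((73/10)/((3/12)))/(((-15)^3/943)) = -137678/16875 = -8.16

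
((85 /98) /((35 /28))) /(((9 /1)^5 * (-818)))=-17 /1183401009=-0.00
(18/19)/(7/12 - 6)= -216/1235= -0.17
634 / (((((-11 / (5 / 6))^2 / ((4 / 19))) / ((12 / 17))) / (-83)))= -5262200 / 117249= -44.88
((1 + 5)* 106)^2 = 404496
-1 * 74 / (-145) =74 / 145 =0.51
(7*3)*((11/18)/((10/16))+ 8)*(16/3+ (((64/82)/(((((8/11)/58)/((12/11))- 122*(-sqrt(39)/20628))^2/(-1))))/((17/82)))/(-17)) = 740181736363102660582592/17556175512513550125- 7294735775357792907264*sqrt(39)/1950686168057061125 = 18807.13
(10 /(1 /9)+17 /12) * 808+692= 223670 /3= 74556.67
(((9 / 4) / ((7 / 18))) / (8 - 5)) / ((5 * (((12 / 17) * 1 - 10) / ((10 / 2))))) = -459 / 2212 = -0.21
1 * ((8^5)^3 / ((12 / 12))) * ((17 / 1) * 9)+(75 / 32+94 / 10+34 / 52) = 11197074573549921467 / 2080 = 5383208929591308.40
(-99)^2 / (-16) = -9801 / 16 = -612.56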